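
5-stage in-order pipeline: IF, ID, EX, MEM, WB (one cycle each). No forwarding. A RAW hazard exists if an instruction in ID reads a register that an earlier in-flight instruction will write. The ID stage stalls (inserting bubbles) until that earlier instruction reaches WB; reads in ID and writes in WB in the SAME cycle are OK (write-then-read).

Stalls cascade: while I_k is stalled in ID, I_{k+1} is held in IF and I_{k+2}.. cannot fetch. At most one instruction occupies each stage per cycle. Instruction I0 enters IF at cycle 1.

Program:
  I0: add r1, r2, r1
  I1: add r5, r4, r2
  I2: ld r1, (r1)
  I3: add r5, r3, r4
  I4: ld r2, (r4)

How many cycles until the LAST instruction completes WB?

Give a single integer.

Answer: 10

Derivation:
I0 add r1 <- r2,r1: IF@1 ID@2 stall=0 (-) EX@3 MEM@4 WB@5
I1 add r5 <- r4,r2: IF@2 ID@3 stall=0 (-) EX@4 MEM@5 WB@6
I2 ld r1 <- r1: IF@3 ID@4 stall=1 (RAW on I0.r1 (WB@5)) EX@6 MEM@7 WB@8
I3 add r5 <- r3,r4: IF@4 ID@6 stall=0 (-) EX@7 MEM@8 WB@9
I4 ld r2 <- r4: IF@6 ID@7 stall=0 (-) EX@8 MEM@9 WB@10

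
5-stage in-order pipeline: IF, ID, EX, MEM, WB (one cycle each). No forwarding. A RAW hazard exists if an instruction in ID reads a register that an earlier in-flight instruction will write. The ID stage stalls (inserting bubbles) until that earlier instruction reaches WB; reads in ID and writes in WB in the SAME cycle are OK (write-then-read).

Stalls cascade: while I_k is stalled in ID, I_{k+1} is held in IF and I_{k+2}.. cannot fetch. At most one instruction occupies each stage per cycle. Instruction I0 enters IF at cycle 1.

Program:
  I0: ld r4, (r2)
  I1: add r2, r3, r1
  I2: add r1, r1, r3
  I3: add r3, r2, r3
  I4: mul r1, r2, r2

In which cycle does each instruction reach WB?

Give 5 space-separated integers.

I0 ld r4 <- r2: IF@1 ID@2 stall=0 (-) EX@3 MEM@4 WB@5
I1 add r2 <- r3,r1: IF@2 ID@3 stall=0 (-) EX@4 MEM@5 WB@6
I2 add r1 <- r1,r3: IF@3 ID@4 stall=0 (-) EX@5 MEM@6 WB@7
I3 add r3 <- r2,r3: IF@4 ID@5 stall=1 (RAW on I1.r2 (WB@6)) EX@7 MEM@8 WB@9
I4 mul r1 <- r2,r2: IF@5 ID@7 stall=0 (-) EX@8 MEM@9 WB@10

Answer: 5 6 7 9 10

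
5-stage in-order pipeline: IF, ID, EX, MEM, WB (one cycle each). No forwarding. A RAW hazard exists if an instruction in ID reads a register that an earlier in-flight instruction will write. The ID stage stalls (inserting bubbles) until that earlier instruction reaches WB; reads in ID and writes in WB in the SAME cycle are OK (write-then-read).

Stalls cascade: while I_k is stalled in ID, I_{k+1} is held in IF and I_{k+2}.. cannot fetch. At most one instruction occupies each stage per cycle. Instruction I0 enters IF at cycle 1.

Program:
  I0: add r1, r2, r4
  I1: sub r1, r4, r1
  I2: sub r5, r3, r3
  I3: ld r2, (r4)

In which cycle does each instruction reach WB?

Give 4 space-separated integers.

I0 add r1 <- r2,r4: IF@1 ID@2 stall=0 (-) EX@3 MEM@4 WB@5
I1 sub r1 <- r4,r1: IF@2 ID@3 stall=2 (RAW on I0.r1 (WB@5)) EX@6 MEM@7 WB@8
I2 sub r5 <- r3,r3: IF@3 ID@6 stall=0 (-) EX@7 MEM@8 WB@9
I3 ld r2 <- r4: IF@6 ID@7 stall=0 (-) EX@8 MEM@9 WB@10

Answer: 5 8 9 10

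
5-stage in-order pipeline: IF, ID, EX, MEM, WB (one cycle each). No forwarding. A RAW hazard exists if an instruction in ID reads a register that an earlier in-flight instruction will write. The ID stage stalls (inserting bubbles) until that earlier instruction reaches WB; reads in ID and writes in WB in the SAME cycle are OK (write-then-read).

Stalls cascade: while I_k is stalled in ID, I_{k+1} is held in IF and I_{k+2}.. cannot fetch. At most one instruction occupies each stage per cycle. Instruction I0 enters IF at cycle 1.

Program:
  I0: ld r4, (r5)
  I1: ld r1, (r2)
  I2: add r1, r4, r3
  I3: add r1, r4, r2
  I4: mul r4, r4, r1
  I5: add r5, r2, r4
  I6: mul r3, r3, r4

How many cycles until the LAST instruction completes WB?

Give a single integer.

Answer: 16

Derivation:
I0 ld r4 <- r5: IF@1 ID@2 stall=0 (-) EX@3 MEM@4 WB@5
I1 ld r1 <- r2: IF@2 ID@3 stall=0 (-) EX@4 MEM@5 WB@6
I2 add r1 <- r4,r3: IF@3 ID@4 stall=1 (RAW on I0.r4 (WB@5)) EX@6 MEM@7 WB@8
I3 add r1 <- r4,r2: IF@4 ID@6 stall=0 (-) EX@7 MEM@8 WB@9
I4 mul r4 <- r4,r1: IF@6 ID@7 stall=2 (RAW on I3.r1 (WB@9)) EX@10 MEM@11 WB@12
I5 add r5 <- r2,r4: IF@7 ID@10 stall=2 (RAW on I4.r4 (WB@12)) EX@13 MEM@14 WB@15
I6 mul r3 <- r3,r4: IF@10 ID@13 stall=0 (-) EX@14 MEM@15 WB@16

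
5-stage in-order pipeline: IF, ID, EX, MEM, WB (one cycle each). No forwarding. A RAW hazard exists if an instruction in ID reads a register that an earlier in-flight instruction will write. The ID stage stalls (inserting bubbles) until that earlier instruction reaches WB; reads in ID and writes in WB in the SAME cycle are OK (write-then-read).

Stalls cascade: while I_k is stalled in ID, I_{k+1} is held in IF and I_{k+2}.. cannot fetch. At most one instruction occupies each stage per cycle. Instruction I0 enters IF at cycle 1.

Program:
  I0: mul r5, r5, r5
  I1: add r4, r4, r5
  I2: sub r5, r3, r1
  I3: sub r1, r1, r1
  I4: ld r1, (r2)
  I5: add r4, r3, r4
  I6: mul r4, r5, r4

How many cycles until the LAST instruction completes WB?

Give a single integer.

Answer: 15

Derivation:
I0 mul r5 <- r5,r5: IF@1 ID@2 stall=0 (-) EX@3 MEM@4 WB@5
I1 add r4 <- r4,r5: IF@2 ID@3 stall=2 (RAW on I0.r5 (WB@5)) EX@6 MEM@7 WB@8
I2 sub r5 <- r3,r1: IF@3 ID@6 stall=0 (-) EX@7 MEM@8 WB@9
I3 sub r1 <- r1,r1: IF@6 ID@7 stall=0 (-) EX@8 MEM@9 WB@10
I4 ld r1 <- r2: IF@7 ID@8 stall=0 (-) EX@9 MEM@10 WB@11
I5 add r4 <- r3,r4: IF@8 ID@9 stall=0 (-) EX@10 MEM@11 WB@12
I6 mul r4 <- r5,r4: IF@9 ID@10 stall=2 (RAW on I5.r4 (WB@12)) EX@13 MEM@14 WB@15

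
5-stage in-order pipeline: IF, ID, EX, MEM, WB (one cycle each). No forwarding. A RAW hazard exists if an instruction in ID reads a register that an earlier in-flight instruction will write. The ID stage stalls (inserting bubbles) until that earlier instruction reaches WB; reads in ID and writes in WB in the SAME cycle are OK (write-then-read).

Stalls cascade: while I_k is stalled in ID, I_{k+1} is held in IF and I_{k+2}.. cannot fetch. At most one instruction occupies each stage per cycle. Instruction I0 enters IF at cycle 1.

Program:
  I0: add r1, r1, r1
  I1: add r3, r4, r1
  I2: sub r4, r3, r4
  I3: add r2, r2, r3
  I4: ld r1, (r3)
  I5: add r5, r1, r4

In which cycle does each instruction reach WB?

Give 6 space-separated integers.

I0 add r1 <- r1,r1: IF@1 ID@2 stall=0 (-) EX@3 MEM@4 WB@5
I1 add r3 <- r4,r1: IF@2 ID@3 stall=2 (RAW on I0.r1 (WB@5)) EX@6 MEM@7 WB@8
I2 sub r4 <- r3,r4: IF@3 ID@6 stall=2 (RAW on I1.r3 (WB@8)) EX@9 MEM@10 WB@11
I3 add r2 <- r2,r3: IF@6 ID@9 stall=0 (-) EX@10 MEM@11 WB@12
I4 ld r1 <- r3: IF@9 ID@10 stall=0 (-) EX@11 MEM@12 WB@13
I5 add r5 <- r1,r4: IF@10 ID@11 stall=2 (RAW on I4.r1 (WB@13)) EX@14 MEM@15 WB@16

Answer: 5 8 11 12 13 16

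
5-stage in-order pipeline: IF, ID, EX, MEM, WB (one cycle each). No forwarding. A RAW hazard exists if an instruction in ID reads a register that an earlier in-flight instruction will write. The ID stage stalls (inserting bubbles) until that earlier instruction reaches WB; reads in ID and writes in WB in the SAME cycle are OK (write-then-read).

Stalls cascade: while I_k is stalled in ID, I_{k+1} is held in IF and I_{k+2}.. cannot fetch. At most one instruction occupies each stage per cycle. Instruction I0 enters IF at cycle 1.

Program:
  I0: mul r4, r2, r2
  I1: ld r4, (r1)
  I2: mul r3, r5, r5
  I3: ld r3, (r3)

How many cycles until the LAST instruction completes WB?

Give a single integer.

I0 mul r4 <- r2,r2: IF@1 ID@2 stall=0 (-) EX@3 MEM@4 WB@5
I1 ld r4 <- r1: IF@2 ID@3 stall=0 (-) EX@4 MEM@5 WB@6
I2 mul r3 <- r5,r5: IF@3 ID@4 stall=0 (-) EX@5 MEM@6 WB@7
I3 ld r3 <- r3: IF@4 ID@5 stall=2 (RAW on I2.r3 (WB@7)) EX@8 MEM@9 WB@10

Answer: 10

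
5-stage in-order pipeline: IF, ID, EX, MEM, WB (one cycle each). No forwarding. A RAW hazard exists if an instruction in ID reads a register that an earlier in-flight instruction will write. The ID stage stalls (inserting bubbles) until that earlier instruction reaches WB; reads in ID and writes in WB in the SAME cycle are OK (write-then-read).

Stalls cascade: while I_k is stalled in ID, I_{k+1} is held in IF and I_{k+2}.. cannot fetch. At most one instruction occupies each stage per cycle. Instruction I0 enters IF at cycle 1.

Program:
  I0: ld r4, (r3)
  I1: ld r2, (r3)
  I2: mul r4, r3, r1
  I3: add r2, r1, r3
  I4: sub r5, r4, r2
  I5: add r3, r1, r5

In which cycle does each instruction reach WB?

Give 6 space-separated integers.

I0 ld r4 <- r3: IF@1 ID@2 stall=0 (-) EX@3 MEM@4 WB@5
I1 ld r2 <- r3: IF@2 ID@3 stall=0 (-) EX@4 MEM@5 WB@6
I2 mul r4 <- r3,r1: IF@3 ID@4 stall=0 (-) EX@5 MEM@6 WB@7
I3 add r2 <- r1,r3: IF@4 ID@5 stall=0 (-) EX@6 MEM@7 WB@8
I4 sub r5 <- r4,r2: IF@5 ID@6 stall=2 (RAW on I3.r2 (WB@8)) EX@9 MEM@10 WB@11
I5 add r3 <- r1,r5: IF@6 ID@9 stall=2 (RAW on I4.r5 (WB@11)) EX@12 MEM@13 WB@14

Answer: 5 6 7 8 11 14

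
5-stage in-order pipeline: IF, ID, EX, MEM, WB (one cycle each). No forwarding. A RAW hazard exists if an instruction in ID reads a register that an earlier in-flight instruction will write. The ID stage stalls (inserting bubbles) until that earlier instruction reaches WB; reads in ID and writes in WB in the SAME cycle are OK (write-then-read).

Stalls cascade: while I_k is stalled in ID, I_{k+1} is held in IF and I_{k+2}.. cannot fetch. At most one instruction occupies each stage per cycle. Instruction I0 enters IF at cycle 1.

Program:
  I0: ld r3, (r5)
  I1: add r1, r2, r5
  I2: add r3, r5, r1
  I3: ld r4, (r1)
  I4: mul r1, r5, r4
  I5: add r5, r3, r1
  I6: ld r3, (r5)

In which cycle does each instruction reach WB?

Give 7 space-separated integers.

Answer: 5 6 9 10 13 16 19

Derivation:
I0 ld r3 <- r5: IF@1 ID@2 stall=0 (-) EX@3 MEM@4 WB@5
I1 add r1 <- r2,r5: IF@2 ID@3 stall=0 (-) EX@4 MEM@5 WB@6
I2 add r3 <- r5,r1: IF@3 ID@4 stall=2 (RAW on I1.r1 (WB@6)) EX@7 MEM@8 WB@9
I3 ld r4 <- r1: IF@4 ID@7 stall=0 (-) EX@8 MEM@9 WB@10
I4 mul r1 <- r5,r4: IF@7 ID@8 stall=2 (RAW on I3.r4 (WB@10)) EX@11 MEM@12 WB@13
I5 add r5 <- r3,r1: IF@8 ID@11 stall=2 (RAW on I4.r1 (WB@13)) EX@14 MEM@15 WB@16
I6 ld r3 <- r5: IF@11 ID@14 stall=2 (RAW on I5.r5 (WB@16)) EX@17 MEM@18 WB@19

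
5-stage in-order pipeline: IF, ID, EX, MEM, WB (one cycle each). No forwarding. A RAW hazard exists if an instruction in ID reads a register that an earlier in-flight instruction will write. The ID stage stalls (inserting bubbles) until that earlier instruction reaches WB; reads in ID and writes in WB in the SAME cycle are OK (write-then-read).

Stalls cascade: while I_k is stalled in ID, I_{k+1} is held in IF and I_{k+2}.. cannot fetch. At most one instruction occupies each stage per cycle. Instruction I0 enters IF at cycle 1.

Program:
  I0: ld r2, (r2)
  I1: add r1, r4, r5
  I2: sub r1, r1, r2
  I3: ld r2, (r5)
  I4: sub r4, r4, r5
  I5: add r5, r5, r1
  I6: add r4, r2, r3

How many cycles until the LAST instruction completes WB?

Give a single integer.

Answer: 13

Derivation:
I0 ld r2 <- r2: IF@1 ID@2 stall=0 (-) EX@3 MEM@4 WB@5
I1 add r1 <- r4,r5: IF@2 ID@3 stall=0 (-) EX@4 MEM@5 WB@6
I2 sub r1 <- r1,r2: IF@3 ID@4 stall=2 (RAW on I1.r1 (WB@6)) EX@7 MEM@8 WB@9
I3 ld r2 <- r5: IF@4 ID@7 stall=0 (-) EX@8 MEM@9 WB@10
I4 sub r4 <- r4,r5: IF@7 ID@8 stall=0 (-) EX@9 MEM@10 WB@11
I5 add r5 <- r5,r1: IF@8 ID@9 stall=0 (-) EX@10 MEM@11 WB@12
I6 add r4 <- r2,r3: IF@9 ID@10 stall=0 (-) EX@11 MEM@12 WB@13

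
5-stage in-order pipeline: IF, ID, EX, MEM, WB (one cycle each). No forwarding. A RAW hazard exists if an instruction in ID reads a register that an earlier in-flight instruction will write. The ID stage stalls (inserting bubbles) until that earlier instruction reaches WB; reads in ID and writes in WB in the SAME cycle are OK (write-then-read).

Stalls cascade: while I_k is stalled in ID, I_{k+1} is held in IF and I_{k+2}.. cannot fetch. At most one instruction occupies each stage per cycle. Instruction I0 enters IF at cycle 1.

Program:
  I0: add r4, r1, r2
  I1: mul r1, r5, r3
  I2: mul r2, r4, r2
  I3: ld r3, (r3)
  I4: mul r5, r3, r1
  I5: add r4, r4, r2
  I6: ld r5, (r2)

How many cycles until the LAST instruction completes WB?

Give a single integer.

I0 add r4 <- r1,r2: IF@1 ID@2 stall=0 (-) EX@3 MEM@4 WB@5
I1 mul r1 <- r5,r3: IF@2 ID@3 stall=0 (-) EX@4 MEM@5 WB@6
I2 mul r2 <- r4,r2: IF@3 ID@4 stall=1 (RAW on I0.r4 (WB@5)) EX@6 MEM@7 WB@8
I3 ld r3 <- r3: IF@4 ID@6 stall=0 (-) EX@7 MEM@8 WB@9
I4 mul r5 <- r3,r1: IF@6 ID@7 stall=2 (RAW on I3.r3 (WB@9)) EX@10 MEM@11 WB@12
I5 add r4 <- r4,r2: IF@7 ID@10 stall=0 (-) EX@11 MEM@12 WB@13
I6 ld r5 <- r2: IF@10 ID@11 stall=0 (-) EX@12 MEM@13 WB@14

Answer: 14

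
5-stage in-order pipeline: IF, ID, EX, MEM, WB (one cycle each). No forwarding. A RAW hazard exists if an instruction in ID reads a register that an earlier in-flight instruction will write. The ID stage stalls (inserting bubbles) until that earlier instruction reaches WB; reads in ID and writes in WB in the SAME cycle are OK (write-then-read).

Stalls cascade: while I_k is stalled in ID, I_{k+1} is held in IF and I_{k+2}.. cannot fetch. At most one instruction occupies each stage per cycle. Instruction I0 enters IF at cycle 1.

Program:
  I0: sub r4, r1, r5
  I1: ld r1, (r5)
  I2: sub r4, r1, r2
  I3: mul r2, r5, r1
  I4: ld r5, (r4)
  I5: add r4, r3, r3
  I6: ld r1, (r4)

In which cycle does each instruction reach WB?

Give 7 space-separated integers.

Answer: 5 6 9 10 12 13 16

Derivation:
I0 sub r4 <- r1,r5: IF@1 ID@2 stall=0 (-) EX@3 MEM@4 WB@5
I1 ld r1 <- r5: IF@2 ID@3 stall=0 (-) EX@4 MEM@5 WB@6
I2 sub r4 <- r1,r2: IF@3 ID@4 stall=2 (RAW on I1.r1 (WB@6)) EX@7 MEM@8 WB@9
I3 mul r2 <- r5,r1: IF@4 ID@7 stall=0 (-) EX@8 MEM@9 WB@10
I4 ld r5 <- r4: IF@7 ID@8 stall=1 (RAW on I2.r4 (WB@9)) EX@10 MEM@11 WB@12
I5 add r4 <- r3,r3: IF@8 ID@10 stall=0 (-) EX@11 MEM@12 WB@13
I6 ld r1 <- r4: IF@10 ID@11 stall=2 (RAW on I5.r4 (WB@13)) EX@14 MEM@15 WB@16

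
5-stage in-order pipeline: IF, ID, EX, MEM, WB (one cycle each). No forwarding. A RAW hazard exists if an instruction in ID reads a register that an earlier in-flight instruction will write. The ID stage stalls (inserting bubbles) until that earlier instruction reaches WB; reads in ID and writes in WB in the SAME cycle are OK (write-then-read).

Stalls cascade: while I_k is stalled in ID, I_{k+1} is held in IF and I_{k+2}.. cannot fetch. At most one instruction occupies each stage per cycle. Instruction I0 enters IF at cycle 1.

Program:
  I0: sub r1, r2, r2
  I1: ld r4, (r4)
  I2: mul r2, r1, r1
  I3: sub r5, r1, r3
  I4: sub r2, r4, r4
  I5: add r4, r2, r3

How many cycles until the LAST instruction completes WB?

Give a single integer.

I0 sub r1 <- r2,r2: IF@1 ID@2 stall=0 (-) EX@3 MEM@4 WB@5
I1 ld r4 <- r4: IF@2 ID@3 stall=0 (-) EX@4 MEM@5 WB@6
I2 mul r2 <- r1,r1: IF@3 ID@4 stall=1 (RAW on I0.r1 (WB@5)) EX@6 MEM@7 WB@8
I3 sub r5 <- r1,r3: IF@4 ID@6 stall=0 (-) EX@7 MEM@8 WB@9
I4 sub r2 <- r4,r4: IF@6 ID@7 stall=0 (-) EX@8 MEM@9 WB@10
I5 add r4 <- r2,r3: IF@7 ID@8 stall=2 (RAW on I4.r2 (WB@10)) EX@11 MEM@12 WB@13

Answer: 13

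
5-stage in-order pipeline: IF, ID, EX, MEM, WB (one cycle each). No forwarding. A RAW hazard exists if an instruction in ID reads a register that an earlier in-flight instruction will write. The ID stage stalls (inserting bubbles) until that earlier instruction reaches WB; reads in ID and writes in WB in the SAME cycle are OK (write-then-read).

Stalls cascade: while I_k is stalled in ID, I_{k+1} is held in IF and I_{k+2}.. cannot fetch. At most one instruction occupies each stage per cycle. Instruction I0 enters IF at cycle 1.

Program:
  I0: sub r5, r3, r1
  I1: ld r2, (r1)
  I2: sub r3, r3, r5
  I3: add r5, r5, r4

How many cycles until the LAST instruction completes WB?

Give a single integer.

Answer: 9

Derivation:
I0 sub r5 <- r3,r1: IF@1 ID@2 stall=0 (-) EX@3 MEM@4 WB@5
I1 ld r2 <- r1: IF@2 ID@3 stall=0 (-) EX@4 MEM@5 WB@6
I2 sub r3 <- r3,r5: IF@3 ID@4 stall=1 (RAW on I0.r5 (WB@5)) EX@6 MEM@7 WB@8
I3 add r5 <- r5,r4: IF@4 ID@6 stall=0 (-) EX@7 MEM@8 WB@9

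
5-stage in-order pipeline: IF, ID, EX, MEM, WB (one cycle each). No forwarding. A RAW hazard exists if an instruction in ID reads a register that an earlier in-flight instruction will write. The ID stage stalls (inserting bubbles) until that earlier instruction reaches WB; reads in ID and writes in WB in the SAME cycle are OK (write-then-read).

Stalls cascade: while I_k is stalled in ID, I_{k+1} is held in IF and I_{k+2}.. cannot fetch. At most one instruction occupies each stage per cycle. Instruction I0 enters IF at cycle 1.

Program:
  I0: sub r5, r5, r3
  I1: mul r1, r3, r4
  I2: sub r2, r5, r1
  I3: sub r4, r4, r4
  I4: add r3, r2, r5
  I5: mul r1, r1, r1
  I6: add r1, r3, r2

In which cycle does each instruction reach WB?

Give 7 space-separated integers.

I0 sub r5 <- r5,r3: IF@1 ID@2 stall=0 (-) EX@3 MEM@4 WB@5
I1 mul r1 <- r3,r4: IF@2 ID@3 stall=0 (-) EX@4 MEM@5 WB@6
I2 sub r2 <- r5,r1: IF@3 ID@4 stall=2 (RAW on I1.r1 (WB@6)) EX@7 MEM@8 WB@9
I3 sub r4 <- r4,r4: IF@4 ID@7 stall=0 (-) EX@8 MEM@9 WB@10
I4 add r3 <- r2,r5: IF@7 ID@8 stall=1 (RAW on I2.r2 (WB@9)) EX@10 MEM@11 WB@12
I5 mul r1 <- r1,r1: IF@8 ID@10 stall=0 (-) EX@11 MEM@12 WB@13
I6 add r1 <- r3,r2: IF@10 ID@11 stall=1 (RAW on I4.r3 (WB@12)) EX@13 MEM@14 WB@15

Answer: 5 6 9 10 12 13 15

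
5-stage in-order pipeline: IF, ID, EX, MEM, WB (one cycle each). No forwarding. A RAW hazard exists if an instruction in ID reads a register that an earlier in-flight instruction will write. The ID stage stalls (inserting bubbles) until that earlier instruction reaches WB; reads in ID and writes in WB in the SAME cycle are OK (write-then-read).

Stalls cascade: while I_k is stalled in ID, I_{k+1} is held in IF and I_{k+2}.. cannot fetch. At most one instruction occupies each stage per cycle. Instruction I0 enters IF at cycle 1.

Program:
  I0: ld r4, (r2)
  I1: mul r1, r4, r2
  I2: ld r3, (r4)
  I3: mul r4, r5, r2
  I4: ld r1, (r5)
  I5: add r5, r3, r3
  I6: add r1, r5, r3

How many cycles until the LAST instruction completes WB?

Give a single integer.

Answer: 15

Derivation:
I0 ld r4 <- r2: IF@1 ID@2 stall=0 (-) EX@3 MEM@4 WB@5
I1 mul r1 <- r4,r2: IF@2 ID@3 stall=2 (RAW on I0.r4 (WB@5)) EX@6 MEM@7 WB@8
I2 ld r3 <- r4: IF@3 ID@6 stall=0 (-) EX@7 MEM@8 WB@9
I3 mul r4 <- r5,r2: IF@6 ID@7 stall=0 (-) EX@8 MEM@9 WB@10
I4 ld r1 <- r5: IF@7 ID@8 stall=0 (-) EX@9 MEM@10 WB@11
I5 add r5 <- r3,r3: IF@8 ID@9 stall=0 (-) EX@10 MEM@11 WB@12
I6 add r1 <- r5,r3: IF@9 ID@10 stall=2 (RAW on I5.r5 (WB@12)) EX@13 MEM@14 WB@15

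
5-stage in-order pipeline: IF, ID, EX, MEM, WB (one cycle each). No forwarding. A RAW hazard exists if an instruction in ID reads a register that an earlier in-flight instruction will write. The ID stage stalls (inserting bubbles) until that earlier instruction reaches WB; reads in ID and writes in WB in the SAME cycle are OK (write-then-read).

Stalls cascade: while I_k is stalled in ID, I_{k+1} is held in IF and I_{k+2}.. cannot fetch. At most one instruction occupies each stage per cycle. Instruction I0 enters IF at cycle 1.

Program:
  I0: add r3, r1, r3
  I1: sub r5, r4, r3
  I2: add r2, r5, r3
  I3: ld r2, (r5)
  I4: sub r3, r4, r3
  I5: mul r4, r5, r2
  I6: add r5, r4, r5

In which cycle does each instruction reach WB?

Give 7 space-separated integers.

I0 add r3 <- r1,r3: IF@1 ID@2 stall=0 (-) EX@3 MEM@4 WB@5
I1 sub r5 <- r4,r3: IF@2 ID@3 stall=2 (RAW on I0.r3 (WB@5)) EX@6 MEM@7 WB@8
I2 add r2 <- r5,r3: IF@3 ID@6 stall=2 (RAW on I1.r5 (WB@8)) EX@9 MEM@10 WB@11
I3 ld r2 <- r5: IF@6 ID@9 stall=0 (-) EX@10 MEM@11 WB@12
I4 sub r3 <- r4,r3: IF@9 ID@10 stall=0 (-) EX@11 MEM@12 WB@13
I5 mul r4 <- r5,r2: IF@10 ID@11 stall=1 (RAW on I3.r2 (WB@12)) EX@13 MEM@14 WB@15
I6 add r5 <- r4,r5: IF@11 ID@13 stall=2 (RAW on I5.r4 (WB@15)) EX@16 MEM@17 WB@18

Answer: 5 8 11 12 13 15 18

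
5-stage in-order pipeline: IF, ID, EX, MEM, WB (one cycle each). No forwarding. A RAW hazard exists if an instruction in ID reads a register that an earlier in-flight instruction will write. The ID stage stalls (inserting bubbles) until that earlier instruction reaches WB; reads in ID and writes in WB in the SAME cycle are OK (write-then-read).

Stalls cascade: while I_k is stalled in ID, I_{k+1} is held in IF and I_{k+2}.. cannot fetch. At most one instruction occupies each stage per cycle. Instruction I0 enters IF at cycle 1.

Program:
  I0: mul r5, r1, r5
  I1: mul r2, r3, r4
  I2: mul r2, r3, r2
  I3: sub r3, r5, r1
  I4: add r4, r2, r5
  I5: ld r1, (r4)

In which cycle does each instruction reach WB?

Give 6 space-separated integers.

I0 mul r5 <- r1,r5: IF@1 ID@2 stall=0 (-) EX@3 MEM@4 WB@5
I1 mul r2 <- r3,r4: IF@2 ID@3 stall=0 (-) EX@4 MEM@5 WB@6
I2 mul r2 <- r3,r2: IF@3 ID@4 stall=2 (RAW on I1.r2 (WB@6)) EX@7 MEM@8 WB@9
I3 sub r3 <- r5,r1: IF@4 ID@7 stall=0 (-) EX@8 MEM@9 WB@10
I4 add r4 <- r2,r5: IF@7 ID@8 stall=1 (RAW on I2.r2 (WB@9)) EX@10 MEM@11 WB@12
I5 ld r1 <- r4: IF@8 ID@10 stall=2 (RAW on I4.r4 (WB@12)) EX@13 MEM@14 WB@15

Answer: 5 6 9 10 12 15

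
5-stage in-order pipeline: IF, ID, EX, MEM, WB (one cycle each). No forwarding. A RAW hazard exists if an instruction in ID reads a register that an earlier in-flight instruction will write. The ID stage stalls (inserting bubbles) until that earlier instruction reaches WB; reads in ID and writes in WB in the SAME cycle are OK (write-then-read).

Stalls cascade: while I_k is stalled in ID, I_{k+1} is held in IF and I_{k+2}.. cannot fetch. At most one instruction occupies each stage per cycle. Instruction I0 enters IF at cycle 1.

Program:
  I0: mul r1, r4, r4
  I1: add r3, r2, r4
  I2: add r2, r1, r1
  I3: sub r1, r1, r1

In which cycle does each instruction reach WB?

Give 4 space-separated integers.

Answer: 5 6 8 9

Derivation:
I0 mul r1 <- r4,r4: IF@1 ID@2 stall=0 (-) EX@3 MEM@4 WB@5
I1 add r3 <- r2,r4: IF@2 ID@3 stall=0 (-) EX@4 MEM@5 WB@6
I2 add r2 <- r1,r1: IF@3 ID@4 stall=1 (RAW on I0.r1 (WB@5)) EX@6 MEM@7 WB@8
I3 sub r1 <- r1,r1: IF@4 ID@6 stall=0 (-) EX@7 MEM@8 WB@9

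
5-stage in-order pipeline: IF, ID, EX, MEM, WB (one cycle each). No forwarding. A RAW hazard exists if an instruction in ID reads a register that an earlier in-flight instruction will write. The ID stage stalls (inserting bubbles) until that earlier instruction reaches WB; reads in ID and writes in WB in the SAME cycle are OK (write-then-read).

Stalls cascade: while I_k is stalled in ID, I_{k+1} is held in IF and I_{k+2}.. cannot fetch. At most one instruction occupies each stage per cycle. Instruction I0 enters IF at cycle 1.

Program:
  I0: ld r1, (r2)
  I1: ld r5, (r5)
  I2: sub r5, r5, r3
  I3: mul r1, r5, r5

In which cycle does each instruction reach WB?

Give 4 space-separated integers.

I0 ld r1 <- r2: IF@1 ID@2 stall=0 (-) EX@3 MEM@4 WB@5
I1 ld r5 <- r5: IF@2 ID@3 stall=0 (-) EX@4 MEM@5 WB@6
I2 sub r5 <- r5,r3: IF@3 ID@4 stall=2 (RAW on I1.r5 (WB@6)) EX@7 MEM@8 WB@9
I3 mul r1 <- r5,r5: IF@4 ID@7 stall=2 (RAW on I2.r5 (WB@9)) EX@10 MEM@11 WB@12

Answer: 5 6 9 12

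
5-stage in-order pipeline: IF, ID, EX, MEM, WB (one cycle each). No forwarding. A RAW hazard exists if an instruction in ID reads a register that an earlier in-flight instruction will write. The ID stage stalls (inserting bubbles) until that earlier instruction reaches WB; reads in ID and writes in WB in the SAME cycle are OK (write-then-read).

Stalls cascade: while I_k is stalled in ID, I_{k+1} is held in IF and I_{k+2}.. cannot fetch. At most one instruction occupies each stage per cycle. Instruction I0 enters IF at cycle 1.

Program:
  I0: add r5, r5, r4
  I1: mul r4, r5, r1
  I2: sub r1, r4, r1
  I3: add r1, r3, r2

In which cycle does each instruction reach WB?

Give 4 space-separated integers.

I0 add r5 <- r5,r4: IF@1 ID@2 stall=0 (-) EX@3 MEM@4 WB@5
I1 mul r4 <- r5,r1: IF@2 ID@3 stall=2 (RAW on I0.r5 (WB@5)) EX@6 MEM@7 WB@8
I2 sub r1 <- r4,r1: IF@3 ID@6 stall=2 (RAW on I1.r4 (WB@8)) EX@9 MEM@10 WB@11
I3 add r1 <- r3,r2: IF@6 ID@9 stall=0 (-) EX@10 MEM@11 WB@12

Answer: 5 8 11 12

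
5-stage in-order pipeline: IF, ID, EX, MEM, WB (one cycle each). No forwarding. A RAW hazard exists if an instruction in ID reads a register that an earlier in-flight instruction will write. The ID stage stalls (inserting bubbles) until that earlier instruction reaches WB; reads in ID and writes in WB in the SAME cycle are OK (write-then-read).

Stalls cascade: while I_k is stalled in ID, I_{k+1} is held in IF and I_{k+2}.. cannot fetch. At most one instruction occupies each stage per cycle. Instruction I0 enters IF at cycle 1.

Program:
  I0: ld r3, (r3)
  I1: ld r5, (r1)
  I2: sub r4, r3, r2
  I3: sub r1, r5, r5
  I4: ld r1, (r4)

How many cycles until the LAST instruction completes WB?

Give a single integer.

Answer: 11

Derivation:
I0 ld r3 <- r3: IF@1 ID@2 stall=0 (-) EX@3 MEM@4 WB@5
I1 ld r5 <- r1: IF@2 ID@3 stall=0 (-) EX@4 MEM@5 WB@6
I2 sub r4 <- r3,r2: IF@3 ID@4 stall=1 (RAW on I0.r3 (WB@5)) EX@6 MEM@7 WB@8
I3 sub r1 <- r5,r5: IF@4 ID@6 stall=0 (-) EX@7 MEM@8 WB@9
I4 ld r1 <- r4: IF@6 ID@7 stall=1 (RAW on I2.r4 (WB@8)) EX@9 MEM@10 WB@11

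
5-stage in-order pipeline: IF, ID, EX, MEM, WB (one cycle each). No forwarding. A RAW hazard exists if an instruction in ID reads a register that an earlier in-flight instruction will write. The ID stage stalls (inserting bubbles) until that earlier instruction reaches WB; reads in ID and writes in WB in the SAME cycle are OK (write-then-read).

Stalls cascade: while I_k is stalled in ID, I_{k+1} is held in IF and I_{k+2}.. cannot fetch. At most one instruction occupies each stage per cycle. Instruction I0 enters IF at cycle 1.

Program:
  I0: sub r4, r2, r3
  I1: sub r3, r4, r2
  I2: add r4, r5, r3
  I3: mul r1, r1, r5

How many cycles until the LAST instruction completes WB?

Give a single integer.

I0 sub r4 <- r2,r3: IF@1 ID@2 stall=0 (-) EX@3 MEM@4 WB@5
I1 sub r3 <- r4,r2: IF@2 ID@3 stall=2 (RAW on I0.r4 (WB@5)) EX@6 MEM@7 WB@8
I2 add r4 <- r5,r3: IF@3 ID@6 stall=2 (RAW on I1.r3 (WB@8)) EX@9 MEM@10 WB@11
I3 mul r1 <- r1,r5: IF@6 ID@9 stall=0 (-) EX@10 MEM@11 WB@12

Answer: 12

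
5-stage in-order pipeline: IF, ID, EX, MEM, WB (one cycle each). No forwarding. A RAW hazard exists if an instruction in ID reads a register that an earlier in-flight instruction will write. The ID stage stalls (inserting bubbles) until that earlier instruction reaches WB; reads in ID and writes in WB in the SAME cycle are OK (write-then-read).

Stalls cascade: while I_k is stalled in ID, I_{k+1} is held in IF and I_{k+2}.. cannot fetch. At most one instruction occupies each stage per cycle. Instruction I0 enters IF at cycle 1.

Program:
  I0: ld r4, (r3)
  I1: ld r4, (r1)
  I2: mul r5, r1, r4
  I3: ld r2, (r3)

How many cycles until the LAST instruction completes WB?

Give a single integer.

Answer: 10

Derivation:
I0 ld r4 <- r3: IF@1 ID@2 stall=0 (-) EX@3 MEM@4 WB@5
I1 ld r4 <- r1: IF@2 ID@3 stall=0 (-) EX@4 MEM@5 WB@6
I2 mul r5 <- r1,r4: IF@3 ID@4 stall=2 (RAW on I1.r4 (WB@6)) EX@7 MEM@8 WB@9
I3 ld r2 <- r3: IF@4 ID@7 stall=0 (-) EX@8 MEM@9 WB@10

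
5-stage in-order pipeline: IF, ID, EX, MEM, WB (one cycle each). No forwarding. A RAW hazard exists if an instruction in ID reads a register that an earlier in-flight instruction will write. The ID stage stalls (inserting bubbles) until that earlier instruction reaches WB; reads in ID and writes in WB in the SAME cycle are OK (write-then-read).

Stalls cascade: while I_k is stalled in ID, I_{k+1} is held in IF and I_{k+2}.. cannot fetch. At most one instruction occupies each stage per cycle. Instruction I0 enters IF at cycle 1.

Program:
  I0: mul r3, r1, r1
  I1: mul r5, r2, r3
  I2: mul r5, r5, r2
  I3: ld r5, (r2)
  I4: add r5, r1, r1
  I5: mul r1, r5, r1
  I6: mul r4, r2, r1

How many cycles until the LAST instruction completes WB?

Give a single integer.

I0 mul r3 <- r1,r1: IF@1 ID@2 stall=0 (-) EX@3 MEM@4 WB@5
I1 mul r5 <- r2,r3: IF@2 ID@3 stall=2 (RAW on I0.r3 (WB@5)) EX@6 MEM@7 WB@8
I2 mul r5 <- r5,r2: IF@3 ID@6 stall=2 (RAW on I1.r5 (WB@8)) EX@9 MEM@10 WB@11
I3 ld r5 <- r2: IF@6 ID@9 stall=0 (-) EX@10 MEM@11 WB@12
I4 add r5 <- r1,r1: IF@9 ID@10 stall=0 (-) EX@11 MEM@12 WB@13
I5 mul r1 <- r5,r1: IF@10 ID@11 stall=2 (RAW on I4.r5 (WB@13)) EX@14 MEM@15 WB@16
I6 mul r4 <- r2,r1: IF@11 ID@14 stall=2 (RAW on I5.r1 (WB@16)) EX@17 MEM@18 WB@19

Answer: 19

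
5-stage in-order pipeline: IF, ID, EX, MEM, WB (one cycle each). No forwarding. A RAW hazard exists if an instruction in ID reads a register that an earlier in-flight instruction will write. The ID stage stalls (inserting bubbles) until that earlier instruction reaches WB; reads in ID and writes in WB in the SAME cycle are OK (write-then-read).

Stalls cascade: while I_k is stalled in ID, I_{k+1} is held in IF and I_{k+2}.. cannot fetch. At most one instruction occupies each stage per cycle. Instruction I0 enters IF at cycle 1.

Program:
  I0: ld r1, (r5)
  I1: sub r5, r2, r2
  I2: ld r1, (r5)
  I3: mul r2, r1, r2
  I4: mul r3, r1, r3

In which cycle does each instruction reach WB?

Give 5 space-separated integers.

I0 ld r1 <- r5: IF@1 ID@2 stall=0 (-) EX@3 MEM@4 WB@5
I1 sub r5 <- r2,r2: IF@2 ID@3 stall=0 (-) EX@4 MEM@5 WB@6
I2 ld r1 <- r5: IF@3 ID@4 stall=2 (RAW on I1.r5 (WB@6)) EX@7 MEM@8 WB@9
I3 mul r2 <- r1,r2: IF@4 ID@7 stall=2 (RAW on I2.r1 (WB@9)) EX@10 MEM@11 WB@12
I4 mul r3 <- r1,r3: IF@7 ID@10 stall=0 (-) EX@11 MEM@12 WB@13

Answer: 5 6 9 12 13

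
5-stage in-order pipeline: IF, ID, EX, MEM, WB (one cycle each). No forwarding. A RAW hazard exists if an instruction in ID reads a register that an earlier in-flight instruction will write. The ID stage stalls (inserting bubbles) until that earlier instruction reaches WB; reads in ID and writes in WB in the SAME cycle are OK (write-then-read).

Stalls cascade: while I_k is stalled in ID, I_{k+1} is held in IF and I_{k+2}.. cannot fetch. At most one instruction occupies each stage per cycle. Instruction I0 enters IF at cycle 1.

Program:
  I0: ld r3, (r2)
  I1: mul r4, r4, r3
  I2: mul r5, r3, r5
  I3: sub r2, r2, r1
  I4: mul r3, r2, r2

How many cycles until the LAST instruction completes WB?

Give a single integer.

I0 ld r3 <- r2: IF@1 ID@2 stall=0 (-) EX@3 MEM@4 WB@5
I1 mul r4 <- r4,r3: IF@2 ID@3 stall=2 (RAW on I0.r3 (WB@5)) EX@6 MEM@7 WB@8
I2 mul r5 <- r3,r5: IF@3 ID@6 stall=0 (-) EX@7 MEM@8 WB@9
I3 sub r2 <- r2,r1: IF@6 ID@7 stall=0 (-) EX@8 MEM@9 WB@10
I4 mul r3 <- r2,r2: IF@7 ID@8 stall=2 (RAW on I3.r2 (WB@10)) EX@11 MEM@12 WB@13

Answer: 13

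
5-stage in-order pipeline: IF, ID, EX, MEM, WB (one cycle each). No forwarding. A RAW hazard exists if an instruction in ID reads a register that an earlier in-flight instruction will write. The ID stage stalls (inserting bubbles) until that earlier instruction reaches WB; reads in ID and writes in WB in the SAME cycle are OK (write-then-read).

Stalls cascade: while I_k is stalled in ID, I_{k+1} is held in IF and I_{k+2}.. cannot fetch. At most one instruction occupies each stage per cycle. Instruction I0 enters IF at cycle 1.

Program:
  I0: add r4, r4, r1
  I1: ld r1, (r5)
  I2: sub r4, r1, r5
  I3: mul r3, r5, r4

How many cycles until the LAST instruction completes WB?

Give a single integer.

I0 add r4 <- r4,r1: IF@1 ID@2 stall=0 (-) EX@3 MEM@4 WB@5
I1 ld r1 <- r5: IF@2 ID@3 stall=0 (-) EX@4 MEM@5 WB@6
I2 sub r4 <- r1,r5: IF@3 ID@4 stall=2 (RAW on I1.r1 (WB@6)) EX@7 MEM@8 WB@9
I3 mul r3 <- r5,r4: IF@4 ID@7 stall=2 (RAW on I2.r4 (WB@9)) EX@10 MEM@11 WB@12

Answer: 12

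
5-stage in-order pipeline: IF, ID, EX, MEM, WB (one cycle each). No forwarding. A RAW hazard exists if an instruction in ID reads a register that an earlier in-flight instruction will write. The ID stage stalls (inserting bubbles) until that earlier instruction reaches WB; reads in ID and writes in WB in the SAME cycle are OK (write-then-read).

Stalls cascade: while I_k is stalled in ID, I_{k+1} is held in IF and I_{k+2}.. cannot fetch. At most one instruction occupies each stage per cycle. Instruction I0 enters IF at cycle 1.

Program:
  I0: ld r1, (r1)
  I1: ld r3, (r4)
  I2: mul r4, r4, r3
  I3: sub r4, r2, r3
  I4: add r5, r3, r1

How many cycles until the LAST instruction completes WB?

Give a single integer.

Answer: 11

Derivation:
I0 ld r1 <- r1: IF@1 ID@2 stall=0 (-) EX@3 MEM@4 WB@5
I1 ld r3 <- r4: IF@2 ID@3 stall=0 (-) EX@4 MEM@5 WB@6
I2 mul r4 <- r4,r3: IF@3 ID@4 stall=2 (RAW on I1.r3 (WB@6)) EX@7 MEM@8 WB@9
I3 sub r4 <- r2,r3: IF@4 ID@7 stall=0 (-) EX@8 MEM@9 WB@10
I4 add r5 <- r3,r1: IF@7 ID@8 stall=0 (-) EX@9 MEM@10 WB@11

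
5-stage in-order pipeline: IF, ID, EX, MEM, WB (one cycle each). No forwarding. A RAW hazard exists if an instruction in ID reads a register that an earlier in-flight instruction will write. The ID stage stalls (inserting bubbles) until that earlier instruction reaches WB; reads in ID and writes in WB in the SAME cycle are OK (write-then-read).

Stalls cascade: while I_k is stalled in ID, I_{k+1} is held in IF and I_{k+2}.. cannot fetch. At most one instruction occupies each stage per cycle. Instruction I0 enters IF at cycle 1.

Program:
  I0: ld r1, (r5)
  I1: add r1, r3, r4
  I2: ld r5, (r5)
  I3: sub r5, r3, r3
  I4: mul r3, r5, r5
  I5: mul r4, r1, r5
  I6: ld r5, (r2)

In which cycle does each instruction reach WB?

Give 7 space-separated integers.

I0 ld r1 <- r5: IF@1 ID@2 stall=0 (-) EX@3 MEM@4 WB@5
I1 add r1 <- r3,r4: IF@2 ID@3 stall=0 (-) EX@4 MEM@5 WB@6
I2 ld r5 <- r5: IF@3 ID@4 stall=0 (-) EX@5 MEM@6 WB@7
I3 sub r5 <- r3,r3: IF@4 ID@5 stall=0 (-) EX@6 MEM@7 WB@8
I4 mul r3 <- r5,r5: IF@5 ID@6 stall=2 (RAW on I3.r5 (WB@8)) EX@9 MEM@10 WB@11
I5 mul r4 <- r1,r5: IF@6 ID@9 stall=0 (-) EX@10 MEM@11 WB@12
I6 ld r5 <- r2: IF@9 ID@10 stall=0 (-) EX@11 MEM@12 WB@13

Answer: 5 6 7 8 11 12 13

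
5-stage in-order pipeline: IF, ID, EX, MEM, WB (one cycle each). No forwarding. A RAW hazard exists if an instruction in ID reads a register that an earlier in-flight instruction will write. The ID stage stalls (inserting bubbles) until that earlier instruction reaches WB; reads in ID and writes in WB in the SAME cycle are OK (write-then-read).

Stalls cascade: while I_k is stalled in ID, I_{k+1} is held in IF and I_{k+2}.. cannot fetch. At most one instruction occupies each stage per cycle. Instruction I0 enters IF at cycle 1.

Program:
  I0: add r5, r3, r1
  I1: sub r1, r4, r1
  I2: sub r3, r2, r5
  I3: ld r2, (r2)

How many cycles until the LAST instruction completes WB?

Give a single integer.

Answer: 9

Derivation:
I0 add r5 <- r3,r1: IF@1 ID@2 stall=0 (-) EX@3 MEM@4 WB@5
I1 sub r1 <- r4,r1: IF@2 ID@3 stall=0 (-) EX@4 MEM@5 WB@6
I2 sub r3 <- r2,r5: IF@3 ID@4 stall=1 (RAW on I0.r5 (WB@5)) EX@6 MEM@7 WB@8
I3 ld r2 <- r2: IF@4 ID@6 stall=0 (-) EX@7 MEM@8 WB@9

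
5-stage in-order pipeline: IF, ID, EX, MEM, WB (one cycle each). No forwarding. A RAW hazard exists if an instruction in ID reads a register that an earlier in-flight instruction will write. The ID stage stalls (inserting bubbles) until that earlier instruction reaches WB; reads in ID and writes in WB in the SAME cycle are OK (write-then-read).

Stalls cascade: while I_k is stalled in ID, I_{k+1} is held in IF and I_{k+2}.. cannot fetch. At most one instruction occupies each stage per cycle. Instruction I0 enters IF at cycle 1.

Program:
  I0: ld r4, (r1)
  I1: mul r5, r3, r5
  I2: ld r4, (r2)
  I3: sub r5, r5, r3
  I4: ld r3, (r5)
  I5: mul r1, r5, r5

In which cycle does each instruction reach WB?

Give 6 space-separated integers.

I0 ld r4 <- r1: IF@1 ID@2 stall=0 (-) EX@3 MEM@4 WB@5
I1 mul r5 <- r3,r5: IF@2 ID@3 stall=0 (-) EX@4 MEM@5 WB@6
I2 ld r4 <- r2: IF@3 ID@4 stall=0 (-) EX@5 MEM@6 WB@7
I3 sub r5 <- r5,r3: IF@4 ID@5 stall=1 (RAW on I1.r5 (WB@6)) EX@7 MEM@8 WB@9
I4 ld r3 <- r5: IF@5 ID@7 stall=2 (RAW on I3.r5 (WB@9)) EX@10 MEM@11 WB@12
I5 mul r1 <- r5,r5: IF@7 ID@10 stall=0 (-) EX@11 MEM@12 WB@13

Answer: 5 6 7 9 12 13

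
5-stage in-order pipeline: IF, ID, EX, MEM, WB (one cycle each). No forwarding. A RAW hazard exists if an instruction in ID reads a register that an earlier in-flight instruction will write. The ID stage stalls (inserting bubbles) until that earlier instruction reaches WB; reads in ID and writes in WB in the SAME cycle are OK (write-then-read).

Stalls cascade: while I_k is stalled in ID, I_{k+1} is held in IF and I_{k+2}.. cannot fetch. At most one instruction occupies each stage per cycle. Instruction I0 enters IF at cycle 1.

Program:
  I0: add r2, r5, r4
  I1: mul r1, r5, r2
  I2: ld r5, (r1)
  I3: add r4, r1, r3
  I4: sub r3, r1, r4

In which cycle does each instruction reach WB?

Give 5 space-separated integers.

Answer: 5 8 11 12 15

Derivation:
I0 add r2 <- r5,r4: IF@1 ID@2 stall=0 (-) EX@3 MEM@4 WB@5
I1 mul r1 <- r5,r2: IF@2 ID@3 stall=2 (RAW on I0.r2 (WB@5)) EX@6 MEM@7 WB@8
I2 ld r5 <- r1: IF@3 ID@6 stall=2 (RAW on I1.r1 (WB@8)) EX@9 MEM@10 WB@11
I3 add r4 <- r1,r3: IF@6 ID@9 stall=0 (-) EX@10 MEM@11 WB@12
I4 sub r3 <- r1,r4: IF@9 ID@10 stall=2 (RAW on I3.r4 (WB@12)) EX@13 MEM@14 WB@15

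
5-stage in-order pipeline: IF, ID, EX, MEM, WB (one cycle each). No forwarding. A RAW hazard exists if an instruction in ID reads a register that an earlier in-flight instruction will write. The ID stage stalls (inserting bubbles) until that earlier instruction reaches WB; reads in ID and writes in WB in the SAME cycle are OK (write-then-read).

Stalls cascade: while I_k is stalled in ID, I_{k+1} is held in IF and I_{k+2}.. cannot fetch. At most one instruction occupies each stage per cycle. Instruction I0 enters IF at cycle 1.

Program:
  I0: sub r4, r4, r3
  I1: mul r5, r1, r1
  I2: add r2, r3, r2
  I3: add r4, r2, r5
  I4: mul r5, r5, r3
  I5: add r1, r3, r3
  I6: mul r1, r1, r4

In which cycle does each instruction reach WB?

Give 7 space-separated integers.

Answer: 5 6 7 10 11 12 15

Derivation:
I0 sub r4 <- r4,r3: IF@1 ID@2 stall=0 (-) EX@3 MEM@4 WB@5
I1 mul r5 <- r1,r1: IF@2 ID@3 stall=0 (-) EX@4 MEM@5 WB@6
I2 add r2 <- r3,r2: IF@3 ID@4 stall=0 (-) EX@5 MEM@6 WB@7
I3 add r4 <- r2,r5: IF@4 ID@5 stall=2 (RAW on I2.r2 (WB@7)) EX@8 MEM@9 WB@10
I4 mul r5 <- r5,r3: IF@5 ID@8 stall=0 (-) EX@9 MEM@10 WB@11
I5 add r1 <- r3,r3: IF@8 ID@9 stall=0 (-) EX@10 MEM@11 WB@12
I6 mul r1 <- r1,r4: IF@9 ID@10 stall=2 (RAW on I5.r1 (WB@12)) EX@13 MEM@14 WB@15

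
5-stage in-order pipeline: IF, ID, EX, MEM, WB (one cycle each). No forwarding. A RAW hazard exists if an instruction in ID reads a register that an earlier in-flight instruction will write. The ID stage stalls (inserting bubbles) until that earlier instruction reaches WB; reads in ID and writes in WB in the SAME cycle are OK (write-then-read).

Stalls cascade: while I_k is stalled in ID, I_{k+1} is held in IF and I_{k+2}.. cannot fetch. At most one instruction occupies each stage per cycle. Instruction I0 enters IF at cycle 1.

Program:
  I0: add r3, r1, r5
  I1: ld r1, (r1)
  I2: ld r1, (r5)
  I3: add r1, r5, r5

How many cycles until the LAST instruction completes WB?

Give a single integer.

Answer: 8

Derivation:
I0 add r3 <- r1,r5: IF@1 ID@2 stall=0 (-) EX@3 MEM@4 WB@5
I1 ld r1 <- r1: IF@2 ID@3 stall=0 (-) EX@4 MEM@5 WB@6
I2 ld r1 <- r5: IF@3 ID@4 stall=0 (-) EX@5 MEM@6 WB@7
I3 add r1 <- r5,r5: IF@4 ID@5 stall=0 (-) EX@6 MEM@7 WB@8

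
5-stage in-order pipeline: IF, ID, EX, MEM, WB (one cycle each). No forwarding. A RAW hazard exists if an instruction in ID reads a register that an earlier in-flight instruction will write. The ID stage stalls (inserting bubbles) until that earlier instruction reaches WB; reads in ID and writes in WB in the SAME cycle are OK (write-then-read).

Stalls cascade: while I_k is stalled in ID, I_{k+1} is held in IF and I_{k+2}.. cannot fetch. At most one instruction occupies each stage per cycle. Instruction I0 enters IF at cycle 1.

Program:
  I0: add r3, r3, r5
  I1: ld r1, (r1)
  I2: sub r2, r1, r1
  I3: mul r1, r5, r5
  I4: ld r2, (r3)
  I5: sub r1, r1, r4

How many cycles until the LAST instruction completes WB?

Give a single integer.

Answer: 13

Derivation:
I0 add r3 <- r3,r5: IF@1 ID@2 stall=0 (-) EX@3 MEM@4 WB@5
I1 ld r1 <- r1: IF@2 ID@3 stall=0 (-) EX@4 MEM@5 WB@6
I2 sub r2 <- r1,r1: IF@3 ID@4 stall=2 (RAW on I1.r1 (WB@6)) EX@7 MEM@8 WB@9
I3 mul r1 <- r5,r5: IF@4 ID@7 stall=0 (-) EX@8 MEM@9 WB@10
I4 ld r2 <- r3: IF@7 ID@8 stall=0 (-) EX@9 MEM@10 WB@11
I5 sub r1 <- r1,r4: IF@8 ID@9 stall=1 (RAW on I3.r1 (WB@10)) EX@11 MEM@12 WB@13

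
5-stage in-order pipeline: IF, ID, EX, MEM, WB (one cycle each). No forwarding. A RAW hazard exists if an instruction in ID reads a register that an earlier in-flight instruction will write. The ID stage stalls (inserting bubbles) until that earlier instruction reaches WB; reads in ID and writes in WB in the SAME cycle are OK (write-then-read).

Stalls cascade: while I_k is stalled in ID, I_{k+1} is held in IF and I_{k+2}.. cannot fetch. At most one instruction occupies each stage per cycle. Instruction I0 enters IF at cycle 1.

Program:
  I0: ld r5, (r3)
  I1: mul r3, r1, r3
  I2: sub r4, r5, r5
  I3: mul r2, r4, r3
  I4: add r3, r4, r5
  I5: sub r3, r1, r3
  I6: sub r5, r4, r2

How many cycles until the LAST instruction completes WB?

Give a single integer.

I0 ld r5 <- r3: IF@1 ID@2 stall=0 (-) EX@3 MEM@4 WB@5
I1 mul r3 <- r1,r3: IF@2 ID@3 stall=0 (-) EX@4 MEM@5 WB@6
I2 sub r4 <- r5,r5: IF@3 ID@4 stall=1 (RAW on I0.r5 (WB@5)) EX@6 MEM@7 WB@8
I3 mul r2 <- r4,r3: IF@4 ID@6 stall=2 (RAW on I2.r4 (WB@8)) EX@9 MEM@10 WB@11
I4 add r3 <- r4,r5: IF@6 ID@9 stall=0 (-) EX@10 MEM@11 WB@12
I5 sub r3 <- r1,r3: IF@9 ID@10 stall=2 (RAW on I4.r3 (WB@12)) EX@13 MEM@14 WB@15
I6 sub r5 <- r4,r2: IF@10 ID@13 stall=0 (-) EX@14 MEM@15 WB@16

Answer: 16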